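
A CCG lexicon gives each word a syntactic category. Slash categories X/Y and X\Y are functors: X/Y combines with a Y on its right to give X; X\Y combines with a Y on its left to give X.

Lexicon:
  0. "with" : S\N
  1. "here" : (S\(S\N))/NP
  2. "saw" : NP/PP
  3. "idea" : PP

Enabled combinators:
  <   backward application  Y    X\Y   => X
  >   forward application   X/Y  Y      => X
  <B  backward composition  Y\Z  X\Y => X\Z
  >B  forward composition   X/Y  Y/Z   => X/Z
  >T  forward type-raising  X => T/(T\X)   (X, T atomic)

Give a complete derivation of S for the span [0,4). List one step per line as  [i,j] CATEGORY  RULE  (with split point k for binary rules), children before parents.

[0,4] S   <
  [0,1] "with" : S\N
  [1,4] S\(S\N)   >
    [1,2] "here" : (S\(S\N))/NP
    [2,4] NP   >
      [2,3] "saw" : NP/PP
      [3,4] "idea" : PP

[0,1] S\N  lex  "with"
[1,2] (S\(S\N))/NP  lex  "here"
[2,3] NP/PP  lex  "saw"
[3,4] PP  lex  "idea"
[2,4] NP  >  k=3
[1,4] S\(S\N)  >  k=2
[0,4] S  <  k=1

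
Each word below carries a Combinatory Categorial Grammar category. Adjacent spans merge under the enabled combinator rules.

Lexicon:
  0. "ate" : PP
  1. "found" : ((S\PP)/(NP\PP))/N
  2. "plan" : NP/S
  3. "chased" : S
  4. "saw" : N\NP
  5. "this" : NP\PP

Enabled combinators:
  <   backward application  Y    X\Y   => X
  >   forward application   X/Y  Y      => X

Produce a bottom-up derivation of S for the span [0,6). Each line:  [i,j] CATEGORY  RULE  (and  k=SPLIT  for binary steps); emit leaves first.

[0,1] PP  lex  "ate"
[1,2] ((S\PP)/(NP\PP))/N  lex  "found"
[2,3] NP/S  lex  "plan"
[3,4] S  lex  "chased"
[2,4] NP  >  k=3
[4,5] N\NP  lex  "saw"
[2,5] N  <  k=4
[1,5] (S\PP)/(NP\PP)  >  k=2
[5,6] NP\PP  lex  "this"
[1,6] S\PP  >  k=5
[0,6] S  <  k=1

[0,6] S   <
  [0,1] "ate" : PP
  [1,6] S\PP   >
    [1,5] (S\PP)/(NP\PP)   >
      [1,2] "found" : ((S\PP)/(NP\PP))/N
      [2,5] N   <
        [2,4] NP   >
          [2,3] "plan" : NP/S
          [3,4] "chased" : S
        [4,5] "saw" : N\NP
    [5,6] "this" : NP\PP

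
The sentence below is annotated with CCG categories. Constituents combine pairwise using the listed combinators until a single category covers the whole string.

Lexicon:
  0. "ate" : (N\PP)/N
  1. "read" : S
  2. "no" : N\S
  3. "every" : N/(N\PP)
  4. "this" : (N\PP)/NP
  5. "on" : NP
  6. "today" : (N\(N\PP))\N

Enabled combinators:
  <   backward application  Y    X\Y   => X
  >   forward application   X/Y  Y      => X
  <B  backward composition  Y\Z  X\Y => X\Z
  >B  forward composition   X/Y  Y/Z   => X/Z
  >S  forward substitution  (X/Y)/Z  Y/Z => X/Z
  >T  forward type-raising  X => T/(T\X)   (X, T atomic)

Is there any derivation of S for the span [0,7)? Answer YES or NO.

NO

(N\PP)/N S N\S N/(N\PP) (N\PP)/NP NP (N\(N\PP))\N
CKY chart[0,7] = {N, N/(N\N), NP/(NP\N), PP/(PP\N), S/(S\N)}; S ∉ chart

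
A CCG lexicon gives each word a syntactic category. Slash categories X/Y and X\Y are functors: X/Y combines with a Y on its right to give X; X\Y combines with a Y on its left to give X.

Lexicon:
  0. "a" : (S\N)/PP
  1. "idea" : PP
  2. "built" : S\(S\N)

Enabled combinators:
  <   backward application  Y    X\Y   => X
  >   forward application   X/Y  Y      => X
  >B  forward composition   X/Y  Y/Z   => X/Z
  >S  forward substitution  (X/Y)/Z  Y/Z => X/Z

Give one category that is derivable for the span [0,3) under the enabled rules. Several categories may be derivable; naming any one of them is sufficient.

[0,3] S   <
  [0,2] S\N   >
    [0,1] "a" : (S\N)/PP
    [1,2] "idea" : PP
  [2,3] "built" : S\(S\N)

S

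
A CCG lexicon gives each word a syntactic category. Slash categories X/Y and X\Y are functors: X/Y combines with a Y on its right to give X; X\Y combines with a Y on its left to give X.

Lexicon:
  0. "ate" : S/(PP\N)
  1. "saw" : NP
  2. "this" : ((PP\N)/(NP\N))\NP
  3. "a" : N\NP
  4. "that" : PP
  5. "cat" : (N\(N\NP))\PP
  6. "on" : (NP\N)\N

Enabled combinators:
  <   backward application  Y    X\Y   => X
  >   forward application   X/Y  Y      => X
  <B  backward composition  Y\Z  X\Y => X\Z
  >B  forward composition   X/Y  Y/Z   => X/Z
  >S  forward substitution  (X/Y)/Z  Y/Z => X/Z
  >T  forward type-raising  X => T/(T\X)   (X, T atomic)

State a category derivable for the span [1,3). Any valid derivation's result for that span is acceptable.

(PP\N)/(NP\N)

[0,7] S   >
  [0,1] "ate" : S/(PP\N)
  [1,7] PP\N   >
    [1,3] (PP\N)/(NP\N)   <
      [1,2] "saw" : NP
      [2,3] "this" : ((PP\N)/(NP\N))\NP
    [3,7] NP\N   <
      [3,6] N   <
        [3,4] "a" : N\NP
        [4,6] N\(N\NP)   <
          [4,5] "that" : PP
          [5,6] "cat" : (N\(N\NP))\PP
      [6,7] "on" : (NP\N)\N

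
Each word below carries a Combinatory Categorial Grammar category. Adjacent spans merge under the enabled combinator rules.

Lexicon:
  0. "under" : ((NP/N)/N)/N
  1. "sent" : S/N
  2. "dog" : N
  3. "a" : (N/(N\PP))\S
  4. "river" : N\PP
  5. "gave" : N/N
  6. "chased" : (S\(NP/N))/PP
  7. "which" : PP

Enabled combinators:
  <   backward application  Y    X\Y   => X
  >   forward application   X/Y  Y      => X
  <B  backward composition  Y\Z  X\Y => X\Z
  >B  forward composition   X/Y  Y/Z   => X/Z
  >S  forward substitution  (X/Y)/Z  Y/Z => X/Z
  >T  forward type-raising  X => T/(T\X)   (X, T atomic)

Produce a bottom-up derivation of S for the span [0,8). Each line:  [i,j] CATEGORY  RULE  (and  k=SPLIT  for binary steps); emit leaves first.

[0,1] ((NP/N)/N)/N  lex  "under"
[1,2] S/N  lex  "sent"
[2,3] N  lex  "dog"
[1,3] S  >  k=2
[3,4] (N/(N\PP))\S  lex  "a"
[1,4] N/(N\PP)  <  k=3
[4,5] N\PP  lex  "river"
[1,5] N  >  k=4
[0,5] (NP/N)/N  >  k=1
[5,6] N/N  lex  "gave"
[0,6] NP/N  >S  k=5
[6,7] (S\(NP/N))/PP  lex  "chased"
[7,8] PP  lex  "which"
[6,8] S\(NP/N)  >  k=7
[0,8] S  <  k=6

[0,8] S   <
  [0,6] NP/N   >S
    [0,5] (NP/N)/N   >
      [0,1] "under" : ((NP/N)/N)/N
      [1,5] N   >
        [1,4] N/(N\PP)   <
          [1,3] S   >
            [1,2] "sent" : S/N
            [2,3] "dog" : N
          [3,4] "a" : (N/(N\PP))\S
        [4,5] "river" : N\PP
    [5,6] "gave" : N/N
  [6,8] S\(NP/N)   >
    [6,7] "chased" : (S\(NP/N))/PP
    [7,8] "which" : PP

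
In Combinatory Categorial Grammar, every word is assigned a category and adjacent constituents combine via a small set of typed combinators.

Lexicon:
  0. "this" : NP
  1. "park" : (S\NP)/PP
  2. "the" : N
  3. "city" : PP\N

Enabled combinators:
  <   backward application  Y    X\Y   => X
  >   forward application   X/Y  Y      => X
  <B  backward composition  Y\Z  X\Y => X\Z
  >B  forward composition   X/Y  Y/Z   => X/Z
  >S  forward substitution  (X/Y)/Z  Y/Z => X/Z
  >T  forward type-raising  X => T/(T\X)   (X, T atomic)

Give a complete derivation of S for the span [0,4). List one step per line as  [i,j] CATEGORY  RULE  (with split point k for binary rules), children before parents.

[0,4] S   >
  [0,1] S/(S\NP)   >T
    [0,1] "this" : NP
  [1,4] S\NP   >
    [1,2] "park" : (S\NP)/PP
    [2,4] PP   >
      [2,3] PP/(PP\N)   >T
        [2,3] "the" : N
      [3,4] "city" : PP\N

[0,1] NP  lex  "this"
[0,1] S/(S\NP)  >T
[1,2] (S\NP)/PP  lex  "park"
[2,3] N  lex  "the"
[2,3] PP/(PP\N)  >T
[3,4] PP\N  lex  "city"
[2,4] PP  >  k=3
[1,4] S\NP  >  k=2
[0,4] S  >  k=1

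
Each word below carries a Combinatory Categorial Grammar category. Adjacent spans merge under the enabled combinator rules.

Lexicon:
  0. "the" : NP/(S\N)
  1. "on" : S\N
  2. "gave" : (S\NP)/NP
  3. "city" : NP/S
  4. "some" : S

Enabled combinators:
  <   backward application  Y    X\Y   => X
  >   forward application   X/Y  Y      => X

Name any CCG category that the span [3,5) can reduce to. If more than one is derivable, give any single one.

NP

[0,5] S   <
  [0,2] NP   >
    [0,1] "the" : NP/(S\N)
    [1,2] "on" : S\N
  [2,5] S\NP   >
    [2,3] "gave" : (S\NP)/NP
    [3,5] NP   >
      [3,4] "city" : NP/S
      [4,5] "some" : S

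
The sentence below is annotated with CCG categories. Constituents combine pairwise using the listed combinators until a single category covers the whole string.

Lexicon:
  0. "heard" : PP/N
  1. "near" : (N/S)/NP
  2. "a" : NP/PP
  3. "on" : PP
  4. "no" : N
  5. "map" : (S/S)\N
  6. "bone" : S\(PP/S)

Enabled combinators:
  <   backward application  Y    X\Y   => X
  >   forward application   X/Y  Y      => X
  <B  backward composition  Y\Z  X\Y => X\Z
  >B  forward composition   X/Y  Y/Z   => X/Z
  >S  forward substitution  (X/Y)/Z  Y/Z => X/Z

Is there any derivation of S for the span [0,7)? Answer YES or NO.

[0,7] S   <
  [0,6] PP/S   >B
    [0,4] PP/S   >B
      [0,1] "heard" : PP/N
      [1,4] N/S   >
        [1,2] "near" : (N/S)/NP
        [2,4] NP   >
          [2,3] "a" : NP/PP
          [3,4] "on" : PP
    [4,6] S/S   <
      [4,5] "no" : N
      [5,6] "map" : (S/S)\N
  [6,7] "bone" : S\(PP/S)

YES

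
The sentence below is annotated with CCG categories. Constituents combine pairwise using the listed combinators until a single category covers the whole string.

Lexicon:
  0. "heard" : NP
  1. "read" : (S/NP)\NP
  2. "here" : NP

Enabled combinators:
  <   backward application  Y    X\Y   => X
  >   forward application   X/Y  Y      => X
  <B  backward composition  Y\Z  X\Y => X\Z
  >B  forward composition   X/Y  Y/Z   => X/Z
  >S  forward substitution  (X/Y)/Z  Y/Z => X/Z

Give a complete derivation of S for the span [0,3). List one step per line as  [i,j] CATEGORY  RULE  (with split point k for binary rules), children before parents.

[0,1] NP  lex  "heard"
[1,2] (S/NP)\NP  lex  "read"
[0,2] S/NP  <  k=1
[2,3] NP  lex  "here"
[0,3] S  >  k=2

[0,3] S   >
  [0,2] S/NP   <
    [0,1] "heard" : NP
    [1,2] "read" : (S/NP)\NP
  [2,3] "here" : NP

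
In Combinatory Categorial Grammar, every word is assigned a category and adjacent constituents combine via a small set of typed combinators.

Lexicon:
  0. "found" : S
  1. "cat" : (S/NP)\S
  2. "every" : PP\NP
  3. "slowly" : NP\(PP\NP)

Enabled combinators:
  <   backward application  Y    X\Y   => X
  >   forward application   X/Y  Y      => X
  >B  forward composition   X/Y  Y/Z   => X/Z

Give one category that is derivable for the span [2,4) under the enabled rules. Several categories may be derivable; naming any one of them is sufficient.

[0,4] S   >
  [0,2] S/NP   <
    [0,1] "found" : S
    [1,2] "cat" : (S/NP)\S
  [2,4] NP   <
    [2,3] "every" : PP\NP
    [3,4] "slowly" : NP\(PP\NP)

NP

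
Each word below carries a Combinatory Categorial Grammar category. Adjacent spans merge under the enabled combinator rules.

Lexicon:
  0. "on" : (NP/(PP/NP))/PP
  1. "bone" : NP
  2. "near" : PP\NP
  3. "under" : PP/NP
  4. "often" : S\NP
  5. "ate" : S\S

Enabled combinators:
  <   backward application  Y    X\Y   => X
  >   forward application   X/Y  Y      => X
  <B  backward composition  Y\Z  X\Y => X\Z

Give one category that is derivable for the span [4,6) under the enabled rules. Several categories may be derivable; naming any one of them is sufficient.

[0,6] S   <
  [0,4] NP   >
    [0,3] NP/(PP/NP)   >
      [0,1] "on" : (NP/(PP/NP))/PP
      [1,3] PP   <
        [1,2] "bone" : NP
        [2,3] "near" : PP\NP
    [3,4] "under" : PP/NP
  [4,6] S\NP   <B
    [4,5] "often" : S\NP
    [5,6] "ate" : S\S

S\NP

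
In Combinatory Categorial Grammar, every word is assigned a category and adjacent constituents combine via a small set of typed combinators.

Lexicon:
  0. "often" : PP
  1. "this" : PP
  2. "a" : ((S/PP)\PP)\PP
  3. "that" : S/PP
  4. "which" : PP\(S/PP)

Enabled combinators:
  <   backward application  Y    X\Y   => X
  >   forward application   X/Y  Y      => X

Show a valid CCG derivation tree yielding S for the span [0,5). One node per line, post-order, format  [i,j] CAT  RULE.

[0,5] S   >
  [0,3] S/PP   <
    [0,1] "often" : PP
    [1,3] (S/PP)\PP   <
      [1,2] "this" : PP
      [2,3] "a" : ((S/PP)\PP)\PP
  [3,5] PP   <
    [3,4] "that" : S/PP
    [4,5] "which" : PP\(S/PP)

[0,1] PP  lex  "often"
[1,2] PP  lex  "this"
[2,3] ((S/PP)\PP)\PP  lex  "a"
[1,3] (S/PP)\PP  <  k=2
[0,3] S/PP  <  k=1
[3,4] S/PP  lex  "that"
[4,5] PP\(S/PP)  lex  "which"
[3,5] PP  <  k=4
[0,5] S  >  k=3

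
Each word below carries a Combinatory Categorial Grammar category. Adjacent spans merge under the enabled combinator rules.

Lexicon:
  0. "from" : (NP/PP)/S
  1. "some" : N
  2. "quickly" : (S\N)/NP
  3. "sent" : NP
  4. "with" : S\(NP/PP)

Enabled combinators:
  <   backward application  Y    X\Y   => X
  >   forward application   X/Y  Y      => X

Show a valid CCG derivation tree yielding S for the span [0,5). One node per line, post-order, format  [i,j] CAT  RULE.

[0,1] (NP/PP)/S  lex  "from"
[1,2] N  lex  "some"
[2,3] (S\N)/NP  lex  "quickly"
[3,4] NP  lex  "sent"
[2,4] S\N  >  k=3
[1,4] S  <  k=2
[0,4] NP/PP  >  k=1
[4,5] S\(NP/PP)  lex  "with"
[0,5] S  <  k=4

[0,5] S   <
  [0,4] NP/PP   >
    [0,1] "from" : (NP/PP)/S
    [1,4] S   <
      [1,2] "some" : N
      [2,4] S\N   >
        [2,3] "quickly" : (S\N)/NP
        [3,4] "sent" : NP
  [4,5] "with" : S\(NP/PP)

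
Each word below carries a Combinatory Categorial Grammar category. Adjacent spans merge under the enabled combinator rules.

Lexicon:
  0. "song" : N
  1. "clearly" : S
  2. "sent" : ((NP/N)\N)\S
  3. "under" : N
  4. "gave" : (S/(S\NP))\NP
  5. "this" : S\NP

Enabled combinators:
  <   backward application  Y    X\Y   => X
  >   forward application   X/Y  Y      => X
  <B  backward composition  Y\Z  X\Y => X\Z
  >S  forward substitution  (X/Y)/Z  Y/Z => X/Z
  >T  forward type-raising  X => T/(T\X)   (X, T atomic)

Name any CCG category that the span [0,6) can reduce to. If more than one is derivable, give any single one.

S

[0,6] S   >
  [0,5] S/(S\NP)   <
    [0,4] NP   >
      [0,3] NP/N   <
        [0,1] "song" : N
        [1,3] (NP/N)\N   <
          [1,2] "clearly" : S
          [2,3] "sent" : ((NP/N)\N)\S
      [3,4] "under" : N
    [4,5] "gave" : (S/(S\NP))\NP
  [5,6] "this" : S\NP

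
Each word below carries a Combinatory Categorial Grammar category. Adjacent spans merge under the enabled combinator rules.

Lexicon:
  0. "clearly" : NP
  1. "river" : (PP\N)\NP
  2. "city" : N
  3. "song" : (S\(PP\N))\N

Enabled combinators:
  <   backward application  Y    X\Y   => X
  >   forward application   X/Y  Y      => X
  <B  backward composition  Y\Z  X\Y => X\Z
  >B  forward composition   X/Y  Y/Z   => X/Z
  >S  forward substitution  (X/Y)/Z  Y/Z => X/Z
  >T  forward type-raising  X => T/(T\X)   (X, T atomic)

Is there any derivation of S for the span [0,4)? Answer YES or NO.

YES

[0,4] S   <
  [0,2] PP\N   <
    [0,1] "clearly" : NP
    [1,2] "river" : (PP\N)\NP
  [2,4] S\(PP\N)   <
    [2,3] "city" : N
    [3,4] "song" : (S\(PP\N))\N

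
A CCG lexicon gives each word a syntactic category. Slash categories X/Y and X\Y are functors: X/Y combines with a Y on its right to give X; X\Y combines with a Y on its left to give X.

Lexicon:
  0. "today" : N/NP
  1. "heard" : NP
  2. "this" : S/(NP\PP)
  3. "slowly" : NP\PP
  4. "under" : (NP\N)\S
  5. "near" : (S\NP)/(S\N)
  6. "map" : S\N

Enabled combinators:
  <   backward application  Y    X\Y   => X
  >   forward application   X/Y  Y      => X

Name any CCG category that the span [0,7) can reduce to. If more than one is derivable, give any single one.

S

[0,7] S   <
  [0,5] NP   <
    [0,2] N   >
      [0,1] "today" : N/NP
      [1,2] "heard" : NP
    [2,5] NP\N   <
      [2,4] S   >
        [2,3] "this" : S/(NP\PP)
        [3,4] "slowly" : NP\PP
      [4,5] "under" : (NP\N)\S
  [5,7] S\NP   >
    [5,6] "near" : (S\NP)/(S\N)
    [6,7] "map" : S\N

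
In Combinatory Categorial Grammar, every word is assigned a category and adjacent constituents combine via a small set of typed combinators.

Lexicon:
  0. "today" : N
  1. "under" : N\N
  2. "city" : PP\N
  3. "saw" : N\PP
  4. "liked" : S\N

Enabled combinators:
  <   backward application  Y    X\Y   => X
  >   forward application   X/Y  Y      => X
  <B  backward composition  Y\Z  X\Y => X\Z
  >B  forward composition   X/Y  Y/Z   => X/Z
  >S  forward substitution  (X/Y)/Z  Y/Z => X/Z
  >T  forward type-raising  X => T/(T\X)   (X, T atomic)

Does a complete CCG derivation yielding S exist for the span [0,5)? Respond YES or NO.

[0,5] S   >
  [0,1] S/(S\N)   >T
    [0,1] "today" : N
  [1,5] S\N   <B
    [1,2] "under" : N\N
    [2,5] S\N   <B
      [2,4] N\N   <B
        [2,3] "city" : PP\N
        [3,4] "saw" : N\PP
      [4,5] "liked" : S\N

YES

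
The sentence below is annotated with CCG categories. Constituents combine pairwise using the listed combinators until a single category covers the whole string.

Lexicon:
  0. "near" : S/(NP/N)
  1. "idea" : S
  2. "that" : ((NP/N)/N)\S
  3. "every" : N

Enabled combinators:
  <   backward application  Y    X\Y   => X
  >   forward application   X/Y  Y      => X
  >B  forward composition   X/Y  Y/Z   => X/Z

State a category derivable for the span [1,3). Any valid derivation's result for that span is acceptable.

(NP/N)/N

[0,4] S   >
  [0,1] "near" : S/(NP/N)
  [1,4] NP/N   >
    [1,3] (NP/N)/N   <
      [1,2] "idea" : S
      [2,3] "that" : ((NP/N)/N)\S
    [3,4] "every" : N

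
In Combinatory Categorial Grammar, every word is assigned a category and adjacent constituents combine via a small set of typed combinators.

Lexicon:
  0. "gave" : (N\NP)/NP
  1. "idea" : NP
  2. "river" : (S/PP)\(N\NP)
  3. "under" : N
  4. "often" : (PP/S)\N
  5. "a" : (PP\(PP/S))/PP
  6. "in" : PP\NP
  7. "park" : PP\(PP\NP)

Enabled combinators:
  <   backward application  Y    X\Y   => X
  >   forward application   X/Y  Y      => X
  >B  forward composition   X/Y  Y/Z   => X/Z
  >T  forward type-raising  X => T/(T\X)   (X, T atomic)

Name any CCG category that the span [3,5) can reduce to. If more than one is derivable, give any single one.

[0,8] S   >
  [0,3] S/PP   <
    [0,2] N\NP   >
      [0,1] "gave" : (N\NP)/NP
      [1,2] "idea" : NP
    [2,3] "river" : (S/PP)\(N\NP)
  [3,8] PP   <
    [3,5] PP/S   <
      [3,4] "under" : N
      [4,5] "often" : (PP/S)\N
    [5,8] PP\(PP/S)   >
      [5,6] "a" : (PP\(PP/S))/PP
      [6,8] PP   <
        [6,7] "in" : PP\NP
        [7,8] "park" : PP\(PP\NP)

PP/S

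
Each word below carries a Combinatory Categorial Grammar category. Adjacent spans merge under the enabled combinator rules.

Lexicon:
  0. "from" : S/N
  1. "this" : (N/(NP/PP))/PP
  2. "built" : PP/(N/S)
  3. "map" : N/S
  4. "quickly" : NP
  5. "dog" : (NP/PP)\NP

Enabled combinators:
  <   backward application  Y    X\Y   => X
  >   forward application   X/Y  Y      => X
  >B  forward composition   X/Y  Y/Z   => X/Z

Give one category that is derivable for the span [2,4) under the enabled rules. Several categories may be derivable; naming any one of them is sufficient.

PP

[0,6] S   >
  [0,1] "from" : S/N
  [1,6] N   >
    [1,4] N/(NP/PP)   >
      [1,2] "this" : (N/(NP/PP))/PP
      [2,4] PP   >
        [2,3] "built" : PP/(N/S)
        [3,4] "map" : N/S
    [4,6] NP/PP   <
      [4,5] "quickly" : NP
      [5,6] "dog" : (NP/PP)\NP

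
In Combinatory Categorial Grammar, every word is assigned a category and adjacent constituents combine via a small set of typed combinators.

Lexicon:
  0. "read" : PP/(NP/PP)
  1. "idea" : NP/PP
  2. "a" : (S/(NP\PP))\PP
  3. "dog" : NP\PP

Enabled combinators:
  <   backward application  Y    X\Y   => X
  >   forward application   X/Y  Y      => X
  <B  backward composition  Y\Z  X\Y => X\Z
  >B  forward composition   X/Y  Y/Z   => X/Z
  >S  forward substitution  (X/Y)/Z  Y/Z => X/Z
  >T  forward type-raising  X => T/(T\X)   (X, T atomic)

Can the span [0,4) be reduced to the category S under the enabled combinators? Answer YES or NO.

[0,4] S   >
  [0,3] S/(NP\PP)   <
    [0,2] PP   >
      [0,1] "read" : PP/(NP/PP)
      [1,2] "idea" : NP/PP
    [2,3] "a" : (S/(NP\PP))\PP
  [3,4] "dog" : NP\PP

YES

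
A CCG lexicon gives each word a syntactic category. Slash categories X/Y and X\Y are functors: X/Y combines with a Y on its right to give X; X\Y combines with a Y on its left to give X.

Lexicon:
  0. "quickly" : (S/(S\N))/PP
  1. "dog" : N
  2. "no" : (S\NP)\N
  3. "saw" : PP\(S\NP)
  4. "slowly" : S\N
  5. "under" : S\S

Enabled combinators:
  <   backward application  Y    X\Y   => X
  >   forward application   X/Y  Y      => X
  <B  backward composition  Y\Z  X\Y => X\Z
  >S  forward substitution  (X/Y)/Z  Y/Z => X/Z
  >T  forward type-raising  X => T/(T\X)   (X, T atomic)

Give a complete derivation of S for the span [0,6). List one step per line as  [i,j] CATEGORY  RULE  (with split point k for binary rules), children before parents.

[0,6] S   >
  [0,4] S/(S\N)   >
    [0,1] "quickly" : (S/(S\N))/PP
    [1,4] PP   <
      [1,3] S\NP   <
        [1,2] "dog" : N
        [2,3] "no" : (S\NP)\N
      [3,4] "saw" : PP\(S\NP)
  [4,6] S\N   <B
    [4,5] "slowly" : S\N
    [5,6] "under" : S\S

[0,1] (S/(S\N))/PP  lex  "quickly"
[1,2] N  lex  "dog"
[2,3] (S\NP)\N  lex  "no"
[1,3] S\NP  <  k=2
[3,4] PP\(S\NP)  lex  "saw"
[1,4] PP  <  k=3
[0,4] S/(S\N)  >  k=1
[4,5] S\N  lex  "slowly"
[5,6] S\S  lex  "under"
[4,6] S\N  <B  k=5
[0,6] S  >  k=4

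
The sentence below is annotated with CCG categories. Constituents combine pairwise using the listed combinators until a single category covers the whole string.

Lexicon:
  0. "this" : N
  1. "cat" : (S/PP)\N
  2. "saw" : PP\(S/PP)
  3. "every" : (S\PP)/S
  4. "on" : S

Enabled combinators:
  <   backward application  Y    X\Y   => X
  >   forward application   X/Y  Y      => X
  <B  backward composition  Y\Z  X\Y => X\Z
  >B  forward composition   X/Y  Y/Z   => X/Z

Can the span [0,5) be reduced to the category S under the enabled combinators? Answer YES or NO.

[0,5] S   <
  [0,1] "this" : N
  [1,5] S\N   <B
    [1,3] PP\N   <B
      [1,2] "cat" : (S/PP)\N
      [2,3] "saw" : PP\(S/PP)
    [3,5] S\PP   >
      [3,4] "every" : (S\PP)/S
      [4,5] "on" : S

YES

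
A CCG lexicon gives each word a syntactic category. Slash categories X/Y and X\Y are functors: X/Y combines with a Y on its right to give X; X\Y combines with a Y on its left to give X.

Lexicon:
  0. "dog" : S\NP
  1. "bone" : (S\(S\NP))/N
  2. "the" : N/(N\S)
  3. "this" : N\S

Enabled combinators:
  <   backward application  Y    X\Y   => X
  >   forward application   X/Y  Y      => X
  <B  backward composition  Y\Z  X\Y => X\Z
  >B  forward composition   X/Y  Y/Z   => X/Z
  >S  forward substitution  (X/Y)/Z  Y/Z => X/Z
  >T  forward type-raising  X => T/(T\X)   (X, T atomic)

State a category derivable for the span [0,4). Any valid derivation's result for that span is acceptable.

[0,4] S   <
  [0,1] "dog" : S\NP
  [1,4] S\(S\NP)   >
    [1,2] "bone" : (S\(S\NP))/N
    [2,4] N   >
      [2,3] "the" : N/(N\S)
      [3,4] "this" : N\S

S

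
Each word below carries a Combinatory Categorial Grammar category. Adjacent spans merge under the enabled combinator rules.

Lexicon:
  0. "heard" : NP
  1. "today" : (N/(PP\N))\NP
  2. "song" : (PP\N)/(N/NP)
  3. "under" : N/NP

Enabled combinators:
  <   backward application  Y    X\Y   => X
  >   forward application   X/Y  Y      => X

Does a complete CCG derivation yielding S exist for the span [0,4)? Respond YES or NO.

NP (N/(PP\N))\NP (PP\N)/(N/NP) N/NP
CKY chart[0,4] = {N}; S ∉ chart

NO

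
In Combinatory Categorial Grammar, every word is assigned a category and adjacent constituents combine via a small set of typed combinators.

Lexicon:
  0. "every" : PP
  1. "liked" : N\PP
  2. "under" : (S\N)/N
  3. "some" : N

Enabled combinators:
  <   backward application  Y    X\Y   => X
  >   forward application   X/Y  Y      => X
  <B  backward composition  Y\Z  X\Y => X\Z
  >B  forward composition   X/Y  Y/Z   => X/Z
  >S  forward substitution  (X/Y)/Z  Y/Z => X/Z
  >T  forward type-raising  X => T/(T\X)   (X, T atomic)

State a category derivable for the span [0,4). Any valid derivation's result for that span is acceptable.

S

[0,4] S   <
  [0,2] N   >
    [0,1] N/(N\PP)   >T
      [0,1] "every" : PP
    [1,2] "liked" : N\PP
  [2,4] S\N   >
    [2,3] "under" : (S\N)/N
    [3,4] "some" : N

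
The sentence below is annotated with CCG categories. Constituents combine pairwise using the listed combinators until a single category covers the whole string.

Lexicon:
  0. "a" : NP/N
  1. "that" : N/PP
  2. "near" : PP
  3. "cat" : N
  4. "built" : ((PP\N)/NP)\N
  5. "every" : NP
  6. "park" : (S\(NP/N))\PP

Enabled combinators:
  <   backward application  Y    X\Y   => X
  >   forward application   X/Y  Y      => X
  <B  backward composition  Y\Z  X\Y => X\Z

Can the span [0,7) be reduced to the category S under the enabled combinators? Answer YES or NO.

[0,7] S   <
  [0,1] "a" : NP/N
  [1,7] S\(NP/N)   <
    [1,6] PP   <
      [1,3] N   >
        [1,2] "that" : N/PP
        [2,3] "near" : PP
      [3,6] PP\N   >
        [3,5] (PP\N)/NP   <
          [3,4] "cat" : N
          [4,5] "built" : ((PP\N)/NP)\N
        [5,6] "every" : NP
    [6,7] "park" : (S\(NP/N))\PP

YES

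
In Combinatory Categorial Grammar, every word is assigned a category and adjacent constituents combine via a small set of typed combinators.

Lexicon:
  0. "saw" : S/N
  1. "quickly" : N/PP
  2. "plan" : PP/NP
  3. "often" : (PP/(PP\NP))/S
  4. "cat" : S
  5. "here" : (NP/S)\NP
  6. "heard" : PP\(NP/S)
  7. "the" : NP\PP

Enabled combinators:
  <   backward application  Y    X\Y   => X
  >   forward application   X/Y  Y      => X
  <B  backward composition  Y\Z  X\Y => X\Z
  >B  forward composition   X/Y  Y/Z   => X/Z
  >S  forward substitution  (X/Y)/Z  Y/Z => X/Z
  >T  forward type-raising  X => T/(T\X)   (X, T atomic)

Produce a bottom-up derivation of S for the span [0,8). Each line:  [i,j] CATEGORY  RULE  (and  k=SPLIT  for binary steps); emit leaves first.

[0,1] S/N  lex  "saw"
[1,2] N/PP  lex  "quickly"
[0,2] S/PP  >B  k=1
[2,3] PP/NP  lex  "plan"
[3,4] (PP/(PP\NP))/S  lex  "often"
[4,5] S  lex  "cat"
[3,5] PP/(PP\NP)  >  k=4
[5,6] (NP/S)\NP  lex  "here"
[6,7] PP\(NP/S)  lex  "heard"
[5,7] PP\NP  <B  k=6
[3,7] PP  >  k=5
[7,8] NP\PP  lex  "the"
[3,8] NP  <  k=7
[2,8] PP  >  k=3
[0,8] S  >  k=2

[0,8] S   >
  [0,2] S/PP   >B
    [0,1] "saw" : S/N
    [1,2] "quickly" : N/PP
  [2,8] PP   >
    [2,3] "plan" : PP/NP
    [3,8] NP   <
      [3,7] PP   >
        [3,5] PP/(PP\NP)   >
          [3,4] "often" : (PP/(PP\NP))/S
          [4,5] "cat" : S
        [5,7] PP\NP   <B
          [5,6] "here" : (NP/S)\NP
          [6,7] "heard" : PP\(NP/S)
      [7,8] "the" : NP\PP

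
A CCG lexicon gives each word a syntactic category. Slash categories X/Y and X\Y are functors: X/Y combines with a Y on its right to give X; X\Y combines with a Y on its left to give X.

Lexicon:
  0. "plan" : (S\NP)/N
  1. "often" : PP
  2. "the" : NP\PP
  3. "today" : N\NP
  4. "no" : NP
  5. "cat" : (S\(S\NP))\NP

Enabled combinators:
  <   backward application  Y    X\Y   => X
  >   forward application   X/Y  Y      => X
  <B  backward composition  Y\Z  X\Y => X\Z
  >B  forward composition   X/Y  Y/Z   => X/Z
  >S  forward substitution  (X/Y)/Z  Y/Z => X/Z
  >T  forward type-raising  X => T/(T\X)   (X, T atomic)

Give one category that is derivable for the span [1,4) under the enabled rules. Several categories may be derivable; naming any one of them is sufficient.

N

[0,6] S   <
  [0,4] S\NP   >
    [0,1] "plan" : (S\NP)/N
    [1,4] N   >
      [1,2] N/(N\PP)   >T
        [1,2] "often" : PP
      [2,4] N\PP   <B
        [2,3] "the" : NP\PP
        [3,4] "today" : N\NP
  [4,6] S\(S\NP)   <
    [4,5] "no" : NP
    [5,6] "cat" : (S\(S\NP))\NP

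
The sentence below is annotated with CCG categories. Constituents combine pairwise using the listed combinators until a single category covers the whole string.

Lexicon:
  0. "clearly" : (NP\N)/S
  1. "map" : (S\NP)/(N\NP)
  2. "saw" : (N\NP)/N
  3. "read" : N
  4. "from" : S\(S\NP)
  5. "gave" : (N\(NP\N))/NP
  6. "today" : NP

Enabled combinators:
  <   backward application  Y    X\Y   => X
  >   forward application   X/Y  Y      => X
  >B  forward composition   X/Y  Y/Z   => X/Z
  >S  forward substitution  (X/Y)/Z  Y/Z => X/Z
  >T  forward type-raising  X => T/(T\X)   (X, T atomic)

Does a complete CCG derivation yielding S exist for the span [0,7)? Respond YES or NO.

NO

(NP\N)/S (S\NP)/(N\NP) (N\NP)/N N S\(S\NP) (N\(NP\N))/NP NP
CKY chart[0,7] = {N, N/(N\N), NP/(NP\N), PP/(PP\N), S/(S\N)}; S ∉ chart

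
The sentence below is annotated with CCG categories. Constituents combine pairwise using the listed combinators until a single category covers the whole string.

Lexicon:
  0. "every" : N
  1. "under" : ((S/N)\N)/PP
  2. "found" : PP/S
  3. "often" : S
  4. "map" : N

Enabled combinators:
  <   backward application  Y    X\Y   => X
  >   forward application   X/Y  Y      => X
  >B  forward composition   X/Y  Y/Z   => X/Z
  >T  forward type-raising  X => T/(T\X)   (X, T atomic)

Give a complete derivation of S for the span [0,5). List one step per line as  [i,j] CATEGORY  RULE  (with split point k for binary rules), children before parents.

[0,1] N  lex  "every"
[1,2] ((S/N)\N)/PP  lex  "under"
[2,3] PP/S  lex  "found"
[3,4] S  lex  "often"
[2,4] PP  >  k=3
[1,4] (S/N)\N  >  k=2
[0,4] S/N  <  k=1
[4,5] N  lex  "map"
[0,5] S  >  k=4

[0,5] S   >
  [0,4] S/N   <
    [0,1] "every" : N
    [1,4] (S/N)\N   >
      [1,2] "under" : ((S/N)\N)/PP
      [2,4] PP   >
        [2,3] "found" : PP/S
        [3,4] "often" : S
  [4,5] "map" : N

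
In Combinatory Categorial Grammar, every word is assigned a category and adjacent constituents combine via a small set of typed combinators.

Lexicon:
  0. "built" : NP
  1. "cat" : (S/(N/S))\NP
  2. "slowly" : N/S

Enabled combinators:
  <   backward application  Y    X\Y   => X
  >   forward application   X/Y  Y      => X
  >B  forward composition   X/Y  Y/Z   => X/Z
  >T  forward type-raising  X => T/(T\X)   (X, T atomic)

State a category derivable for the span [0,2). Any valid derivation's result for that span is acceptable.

S/(N/S)

[0,3] S   >
  [0,2] S/(N/S)   <
    [0,1] "built" : NP
    [1,2] "cat" : (S/(N/S))\NP
  [2,3] "slowly" : N/S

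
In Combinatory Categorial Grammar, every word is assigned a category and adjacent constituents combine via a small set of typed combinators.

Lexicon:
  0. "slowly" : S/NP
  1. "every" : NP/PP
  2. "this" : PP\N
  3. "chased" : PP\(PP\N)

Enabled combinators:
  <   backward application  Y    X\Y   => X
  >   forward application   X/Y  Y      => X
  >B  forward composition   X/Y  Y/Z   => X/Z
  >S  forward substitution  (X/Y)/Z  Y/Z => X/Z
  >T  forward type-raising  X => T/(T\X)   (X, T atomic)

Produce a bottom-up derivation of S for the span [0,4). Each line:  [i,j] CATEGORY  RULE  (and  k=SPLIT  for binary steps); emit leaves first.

[0,1] S/NP  lex  "slowly"
[1,2] NP/PP  lex  "every"
[2,3] PP\N  lex  "this"
[3,4] PP\(PP\N)  lex  "chased"
[2,4] PP  <  k=3
[1,4] NP  >  k=2
[0,4] S  >  k=1

[0,4] S   >
  [0,1] "slowly" : S/NP
  [1,4] NP   >
    [1,2] "every" : NP/PP
    [2,4] PP   <
      [2,3] "this" : PP\N
      [3,4] "chased" : PP\(PP\N)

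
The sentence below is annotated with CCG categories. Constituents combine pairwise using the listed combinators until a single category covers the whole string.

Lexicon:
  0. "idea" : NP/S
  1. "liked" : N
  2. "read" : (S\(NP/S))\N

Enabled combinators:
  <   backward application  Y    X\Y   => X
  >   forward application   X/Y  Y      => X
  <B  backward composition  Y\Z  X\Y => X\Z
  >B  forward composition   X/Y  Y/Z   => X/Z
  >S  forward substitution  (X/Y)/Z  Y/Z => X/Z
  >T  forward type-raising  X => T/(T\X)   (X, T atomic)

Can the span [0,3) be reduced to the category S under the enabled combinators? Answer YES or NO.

[0,3] S   <
  [0,1] "idea" : NP/S
  [1,3] S\(NP/S)   <
    [1,2] "liked" : N
    [2,3] "read" : (S\(NP/S))\N

YES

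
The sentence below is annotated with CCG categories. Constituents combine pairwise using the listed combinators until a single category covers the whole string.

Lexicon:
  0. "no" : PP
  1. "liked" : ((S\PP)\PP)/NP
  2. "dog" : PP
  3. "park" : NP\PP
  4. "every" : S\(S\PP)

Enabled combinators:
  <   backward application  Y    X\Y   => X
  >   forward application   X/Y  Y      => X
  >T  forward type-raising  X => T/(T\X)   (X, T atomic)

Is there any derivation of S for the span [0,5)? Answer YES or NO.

YES

[0,5] S   <
  [0,4] S\PP   <
    [0,1] "no" : PP
    [1,4] (S\PP)\PP   >
      [1,2] "liked" : ((S\PP)\PP)/NP
      [2,4] NP   <
        [2,3] "dog" : PP
        [3,4] "park" : NP\PP
  [4,5] "every" : S\(S\PP)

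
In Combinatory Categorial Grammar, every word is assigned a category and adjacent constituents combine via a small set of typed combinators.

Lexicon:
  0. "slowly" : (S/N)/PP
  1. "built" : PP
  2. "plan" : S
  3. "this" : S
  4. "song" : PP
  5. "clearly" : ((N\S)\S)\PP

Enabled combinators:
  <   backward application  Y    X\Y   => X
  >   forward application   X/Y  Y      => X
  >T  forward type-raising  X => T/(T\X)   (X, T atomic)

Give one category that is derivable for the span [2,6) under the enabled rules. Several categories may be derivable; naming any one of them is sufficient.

[0,6] S   >
  [0,2] S/N   >
    [0,1] "slowly" : (S/N)/PP
    [1,2] "built" : PP
  [2,6] N   <
    [2,3] "plan" : S
    [3,6] N\S   <
      [3,4] "this" : S
      [4,6] (N\S)\S   <
        [4,5] "song" : PP
        [5,6] "clearly" : ((N\S)\S)\PP

N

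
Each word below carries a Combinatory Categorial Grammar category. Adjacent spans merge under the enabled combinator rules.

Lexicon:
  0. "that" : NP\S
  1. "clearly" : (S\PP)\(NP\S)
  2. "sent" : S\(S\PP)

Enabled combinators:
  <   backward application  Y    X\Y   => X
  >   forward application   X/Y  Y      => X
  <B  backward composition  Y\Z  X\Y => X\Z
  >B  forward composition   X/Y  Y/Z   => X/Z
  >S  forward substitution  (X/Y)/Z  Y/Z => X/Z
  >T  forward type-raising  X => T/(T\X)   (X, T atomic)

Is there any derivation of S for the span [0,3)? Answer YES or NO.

YES

[0,3] S   <
  [0,2] S\PP   <
    [0,1] "that" : NP\S
    [1,2] "clearly" : (S\PP)\(NP\S)
  [2,3] "sent" : S\(S\PP)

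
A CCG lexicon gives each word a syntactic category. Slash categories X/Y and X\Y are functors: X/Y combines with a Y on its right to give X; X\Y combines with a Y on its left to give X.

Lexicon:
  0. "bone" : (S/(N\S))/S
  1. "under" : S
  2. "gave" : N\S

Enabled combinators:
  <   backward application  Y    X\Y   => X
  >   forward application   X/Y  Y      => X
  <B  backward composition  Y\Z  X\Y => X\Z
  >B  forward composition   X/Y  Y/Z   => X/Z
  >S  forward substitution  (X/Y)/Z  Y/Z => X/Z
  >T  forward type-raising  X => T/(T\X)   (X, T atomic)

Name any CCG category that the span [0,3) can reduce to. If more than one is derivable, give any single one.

S

[0,3] S   >
  [0,2] S/(N\S)   >
    [0,1] "bone" : (S/(N\S))/S
    [1,2] "under" : S
  [2,3] "gave" : N\S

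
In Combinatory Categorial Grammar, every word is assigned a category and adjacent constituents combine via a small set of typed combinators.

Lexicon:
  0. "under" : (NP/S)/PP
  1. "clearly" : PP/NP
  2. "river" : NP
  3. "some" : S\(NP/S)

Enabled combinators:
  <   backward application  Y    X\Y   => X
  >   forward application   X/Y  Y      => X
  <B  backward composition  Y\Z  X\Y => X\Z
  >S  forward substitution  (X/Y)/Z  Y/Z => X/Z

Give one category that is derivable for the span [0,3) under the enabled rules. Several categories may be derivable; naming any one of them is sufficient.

NP/S

[0,4] S   <
  [0,3] NP/S   >
    [0,1] "under" : (NP/S)/PP
    [1,3] PP   >
      [1,2] "clearly" : PP/NP
      [2,3] "river" : NP
  [3,4] "some" : S\(NP/S)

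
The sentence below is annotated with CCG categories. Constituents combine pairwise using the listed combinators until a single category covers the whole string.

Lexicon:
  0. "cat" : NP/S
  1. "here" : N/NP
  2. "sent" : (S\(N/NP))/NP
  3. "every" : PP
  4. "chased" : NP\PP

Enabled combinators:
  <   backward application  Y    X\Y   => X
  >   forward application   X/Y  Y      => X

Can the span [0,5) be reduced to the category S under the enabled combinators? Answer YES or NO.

NO

NP/S N/NP (S\(N/NP))/NP PP NP\PP
CKY chart[0,5] = {NP}; S ∉ chart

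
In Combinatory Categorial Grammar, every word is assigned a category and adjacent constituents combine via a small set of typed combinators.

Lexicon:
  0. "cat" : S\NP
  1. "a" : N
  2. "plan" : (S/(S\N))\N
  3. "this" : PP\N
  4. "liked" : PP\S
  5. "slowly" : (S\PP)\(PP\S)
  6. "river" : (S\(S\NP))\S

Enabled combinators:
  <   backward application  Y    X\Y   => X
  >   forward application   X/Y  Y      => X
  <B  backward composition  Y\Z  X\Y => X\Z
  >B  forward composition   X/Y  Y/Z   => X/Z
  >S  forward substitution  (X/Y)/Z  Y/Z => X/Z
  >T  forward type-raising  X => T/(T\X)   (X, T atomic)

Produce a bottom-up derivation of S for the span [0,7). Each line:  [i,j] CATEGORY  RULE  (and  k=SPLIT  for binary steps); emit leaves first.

[0,7] S   <
  [0,1] "cat" : S\NP
  [1,7] S\(S\NP)   <
    [1,6] S   >
      [1,3] S/(S\N)   <
        [1,2] "a" : N
        [2,3] "plan" : (S/(S\N))\N
      [3,6] S\N   <B
        [3,4] "this" : PP\N
        [4,6] S\PP   <
          [4,5] "liked" : PP\S
          [5,6] "slowly" : (S\PP)\(PP\S)
    [6,7] "river" : (S\(S\NP))\S

[0,1] S\NP  lex  "cat"
[1,2] N  lex  "a"
[2,3] (S/(S\N))\N  lex  "plan"
[1,3] S/(S\N)  <  k=2
[3,4] PP\N  lex  "this"
[4,5] PP\S  lex  "liked"
[5,6] (S\PP)\(PP\S)  lex  "slowly"
[4,6] S\PP  <  k=5
[3,6] S\N  <B  k=4
[1,6] S  >  k=3
[6,7] (S\(S\NP))\S  lex  "river"
[1,7] S\(S\NP)  <  k=6
[0,7] S  <  k=1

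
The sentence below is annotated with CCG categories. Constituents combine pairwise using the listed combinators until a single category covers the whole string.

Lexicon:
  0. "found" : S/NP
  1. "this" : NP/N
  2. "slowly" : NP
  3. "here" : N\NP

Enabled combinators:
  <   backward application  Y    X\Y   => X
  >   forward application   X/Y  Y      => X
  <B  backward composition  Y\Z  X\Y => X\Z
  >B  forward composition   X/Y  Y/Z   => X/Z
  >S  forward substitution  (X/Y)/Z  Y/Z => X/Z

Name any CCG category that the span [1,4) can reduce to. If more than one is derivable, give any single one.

NP

[0,4] S   >
  [0,1] "found" : S/NP
  [1,4] NP   >
    [1,2] "this" : NP/N
    [2,4] N   <
      [2,3] "slowly" : NP
      [3,4] "here" : N\NP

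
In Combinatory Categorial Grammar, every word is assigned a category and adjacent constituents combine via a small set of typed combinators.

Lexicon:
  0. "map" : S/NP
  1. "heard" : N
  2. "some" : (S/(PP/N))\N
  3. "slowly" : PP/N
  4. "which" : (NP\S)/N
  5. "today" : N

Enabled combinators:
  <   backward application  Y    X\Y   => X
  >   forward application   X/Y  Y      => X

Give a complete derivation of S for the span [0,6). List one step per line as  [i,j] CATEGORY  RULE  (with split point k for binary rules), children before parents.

[0,1] S/NP  lex  "map"
[1,2] N  lex  "heard"
[2,3] (S/(PP/N))\N  lex  "some"
[1,3] S/(PP/N)  <  k=2
[3,4] PP/N  lex  "slowly"
[1,4] S  >  k=3
[4,5] (NP\S)/N  lex  "which"
[5,6] N  lex  "today"
[4,6] NP\S  >  k=5
[1,6] NP  <  k=4
[0,6] S  >  k=1

[0,6] S   >
  [0,1] "map" : S/NP
  [1,6] NP   <
    [1,4] S   >
      [1,3] S/(PP/N)   <
        [1,2] "heard" : N
        [2,3] "some" : (S/(PP/N))\N
      [3,4] "slowly" : PP/N
    [4,6] NP\S   >
      [4,5] "which" : (NP\S)/N
      [5,6] "today" : N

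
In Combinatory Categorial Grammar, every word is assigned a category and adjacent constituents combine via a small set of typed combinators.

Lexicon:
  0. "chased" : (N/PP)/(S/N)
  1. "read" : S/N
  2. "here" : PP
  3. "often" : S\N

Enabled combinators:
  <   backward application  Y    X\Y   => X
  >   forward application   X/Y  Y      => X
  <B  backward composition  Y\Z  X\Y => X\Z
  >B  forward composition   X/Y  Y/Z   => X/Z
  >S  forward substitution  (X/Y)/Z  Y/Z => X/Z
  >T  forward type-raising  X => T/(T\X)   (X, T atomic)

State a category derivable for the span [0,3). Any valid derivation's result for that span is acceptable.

N

[0,4] S   <
  [0,3] N   >
    [0,2] N/PP   >
      [0,1] "chased" : (N/PP)/(S/N)
      [1,2] "read" : S/N
    [2,3] "here" : PP
  [3,4] "often" : S\N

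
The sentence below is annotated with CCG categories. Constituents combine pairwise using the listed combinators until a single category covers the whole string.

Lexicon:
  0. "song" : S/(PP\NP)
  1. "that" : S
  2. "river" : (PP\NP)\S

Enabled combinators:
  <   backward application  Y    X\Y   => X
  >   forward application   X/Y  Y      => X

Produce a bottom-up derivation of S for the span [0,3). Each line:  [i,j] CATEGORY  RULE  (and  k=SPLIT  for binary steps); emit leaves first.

[0,1] S/(PP\NP)  lex  "song"
[1,2] S  lex  "that"
[2,3] (PP\NP)\S  lex  "river"
[1,3] PP\NP  <  k=2
[0,3] S  >  k=1

[0,3] S   >
  [0,1] "song" : S/(PP\NP)
  [1,3] PP\NP   <
    [1,2] "that" : S
    [2,3] "river" : (PP\NP)\S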